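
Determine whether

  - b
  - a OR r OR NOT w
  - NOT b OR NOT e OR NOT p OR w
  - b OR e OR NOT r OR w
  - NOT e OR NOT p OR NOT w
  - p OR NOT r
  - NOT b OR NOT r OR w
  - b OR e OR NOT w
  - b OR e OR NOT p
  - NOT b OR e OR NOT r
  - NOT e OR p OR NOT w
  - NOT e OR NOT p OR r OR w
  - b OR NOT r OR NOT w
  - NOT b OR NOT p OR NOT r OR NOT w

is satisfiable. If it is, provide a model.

e = False, r = False, b = True, p = False, w = False, a = True

Unit clause (b) forces b = True.
Set e = False.
  then (NOT b OR e OR NOT r) forces r = False.
Set p = False.
Set w = False.
Set a = True.
All clauses satisfied.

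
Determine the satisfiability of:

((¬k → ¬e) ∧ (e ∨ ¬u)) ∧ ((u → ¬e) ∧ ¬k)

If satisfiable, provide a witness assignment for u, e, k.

u=F; e=F; k=F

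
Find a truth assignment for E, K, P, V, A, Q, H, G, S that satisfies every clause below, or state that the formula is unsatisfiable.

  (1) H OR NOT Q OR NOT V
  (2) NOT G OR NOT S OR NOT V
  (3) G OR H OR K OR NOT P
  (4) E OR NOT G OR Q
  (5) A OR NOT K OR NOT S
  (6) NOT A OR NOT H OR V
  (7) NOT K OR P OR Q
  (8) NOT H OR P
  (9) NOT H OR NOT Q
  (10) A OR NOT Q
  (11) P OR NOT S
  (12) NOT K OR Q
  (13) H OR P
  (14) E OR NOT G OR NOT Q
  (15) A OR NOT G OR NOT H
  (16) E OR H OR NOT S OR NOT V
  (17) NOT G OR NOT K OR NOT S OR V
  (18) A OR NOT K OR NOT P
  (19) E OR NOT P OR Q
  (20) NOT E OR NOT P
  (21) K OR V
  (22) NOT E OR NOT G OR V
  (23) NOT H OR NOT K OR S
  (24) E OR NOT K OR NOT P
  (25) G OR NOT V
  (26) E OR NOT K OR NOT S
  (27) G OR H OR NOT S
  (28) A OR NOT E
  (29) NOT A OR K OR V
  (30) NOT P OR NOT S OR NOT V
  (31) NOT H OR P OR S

UNSATISFIABLE

Case P = True:
  (NOT E OR NOT P) forces E = False.
  (E OR NOT P OR Q) forces Q = True.
  (NOT H OR NOT Q) forces H = False.
  (H OR NOT Q OR NOT V) forces V = False.
  (A OR NOT Q) forces A = True.
  (E OR NOT G OR NOT Q) forces G = False.
  (G OR H OR K OR NOT P) forces K = True.
  Clause (E OR NOT K OR NOT P) is falsified — contradiction.
Case P = False:
  (NOT H OR P) forces H = False.
  Clause (H OR P) is falsified — contradiction.
Both cases fail, so the formula is unsatisfiable.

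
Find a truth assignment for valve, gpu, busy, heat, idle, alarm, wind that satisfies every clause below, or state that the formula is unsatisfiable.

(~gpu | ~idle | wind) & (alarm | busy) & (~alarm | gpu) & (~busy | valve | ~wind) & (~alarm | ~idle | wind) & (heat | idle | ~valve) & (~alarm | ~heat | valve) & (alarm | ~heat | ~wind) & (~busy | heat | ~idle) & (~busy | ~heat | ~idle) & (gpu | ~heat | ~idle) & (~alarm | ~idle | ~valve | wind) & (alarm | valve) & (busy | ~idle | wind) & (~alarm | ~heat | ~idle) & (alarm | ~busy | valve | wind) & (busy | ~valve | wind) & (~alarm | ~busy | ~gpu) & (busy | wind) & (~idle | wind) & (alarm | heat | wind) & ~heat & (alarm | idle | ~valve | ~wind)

valve = True, gpu = True, busy = False, heat = False, idle = True, alarm = True, wind = True

Unit clause (~heat) forces heat = False.
Set valve = True.
  then (heat | idle | ~valve) forces idle = True.
  then (~busy | heat | ~idle) forces busy = False.
  then (busy | ~idle | wind) forces wind = True.
  then (alarm | busy) forces alarm = True.
  then (~alarm | gpu) forces gpu = True.
All clauses satisfied.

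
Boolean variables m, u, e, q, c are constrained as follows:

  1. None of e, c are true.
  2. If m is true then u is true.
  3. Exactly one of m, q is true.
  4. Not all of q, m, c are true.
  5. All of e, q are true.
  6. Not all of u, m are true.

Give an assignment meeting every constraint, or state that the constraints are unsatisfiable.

Case e = True:
  Constraint (1) is violated (e=T) — contradiction.
Case e = False:
  Constraint (5) is violated (e=F) — contradiction.
Both cases fail — unsatisfiable.

Unsatisfiable — no assignment works.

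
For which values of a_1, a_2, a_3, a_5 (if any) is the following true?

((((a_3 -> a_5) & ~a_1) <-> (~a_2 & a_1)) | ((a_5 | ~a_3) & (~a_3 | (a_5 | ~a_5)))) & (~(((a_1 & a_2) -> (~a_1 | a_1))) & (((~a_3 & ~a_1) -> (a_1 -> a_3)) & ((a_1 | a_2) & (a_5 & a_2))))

The formula is unsatisfiable.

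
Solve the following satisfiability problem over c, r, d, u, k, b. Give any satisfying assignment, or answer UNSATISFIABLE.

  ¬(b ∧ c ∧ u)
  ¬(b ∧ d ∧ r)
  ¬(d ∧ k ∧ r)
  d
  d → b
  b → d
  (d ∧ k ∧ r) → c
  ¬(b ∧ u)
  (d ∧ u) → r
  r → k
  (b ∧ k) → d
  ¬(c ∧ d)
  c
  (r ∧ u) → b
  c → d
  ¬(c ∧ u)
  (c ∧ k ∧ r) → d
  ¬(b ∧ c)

Unsatisfiable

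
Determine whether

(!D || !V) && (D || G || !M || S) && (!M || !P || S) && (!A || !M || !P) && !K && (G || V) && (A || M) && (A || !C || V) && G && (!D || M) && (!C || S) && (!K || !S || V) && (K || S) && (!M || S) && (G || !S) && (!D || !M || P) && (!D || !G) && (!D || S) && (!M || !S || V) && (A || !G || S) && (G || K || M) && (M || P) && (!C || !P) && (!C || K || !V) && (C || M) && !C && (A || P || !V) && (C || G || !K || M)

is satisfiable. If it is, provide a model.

Unit clause (!K) forces K = False.
Unit clause (G) forces G = True.
In (K || S) only S is left, so S = True.
In (!D || !G) only !D is left, so D = False.
Unit clause (!C) forces C = False.
In (C || M) only M is left, so M = True.
In (!M || !S || V) only V is left, so V = True.
Set A = True.
  then (!A || !M || !P) forces P = False.
All clauses satisfied.

D = False, C = False, A = True, G = True, K = False, S = True, M = True, P = False, V = True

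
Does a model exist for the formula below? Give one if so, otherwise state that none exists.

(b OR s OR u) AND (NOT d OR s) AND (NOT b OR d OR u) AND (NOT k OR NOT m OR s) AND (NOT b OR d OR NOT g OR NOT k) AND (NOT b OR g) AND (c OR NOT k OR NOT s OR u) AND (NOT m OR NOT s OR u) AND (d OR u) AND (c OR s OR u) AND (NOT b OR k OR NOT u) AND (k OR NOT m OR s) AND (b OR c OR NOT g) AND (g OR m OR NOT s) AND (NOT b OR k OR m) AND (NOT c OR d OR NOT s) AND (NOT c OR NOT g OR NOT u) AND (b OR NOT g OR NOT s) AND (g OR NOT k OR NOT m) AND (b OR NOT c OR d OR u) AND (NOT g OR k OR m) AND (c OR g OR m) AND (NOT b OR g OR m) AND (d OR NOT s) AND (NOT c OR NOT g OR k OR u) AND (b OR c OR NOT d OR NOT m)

g=F, c=T, s=F, m=F, u=T, b=F, d=F, k=T

Set g = False.
  then (NOT b OR g) forces b = False.
Set c = True.
Set s = False.
  then (b OR s OR u) forces u = True.
  then (NOT d OR s) forces d = False.
Try m = True:
  (NOT k OR NOT m OR s) forces k = False.
  clause (k OR NOT m OR s) is falsified — backtrack.
So m = False.
Set k = True.
All clauses satisfied.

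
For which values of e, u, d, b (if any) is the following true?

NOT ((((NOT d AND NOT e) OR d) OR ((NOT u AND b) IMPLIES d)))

e=T, u=F, d=F, b=T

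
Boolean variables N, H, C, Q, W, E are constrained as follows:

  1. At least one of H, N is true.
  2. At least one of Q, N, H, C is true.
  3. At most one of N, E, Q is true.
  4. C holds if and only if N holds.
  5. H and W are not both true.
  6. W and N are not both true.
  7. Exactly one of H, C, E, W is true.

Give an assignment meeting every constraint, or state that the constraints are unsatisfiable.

N = False, H = True, C = False, Q = False, W = False, E = False

  (1) {H, N}: 1 true — at least one ✓
  (2) {Q, N, H, C}: 1 true — at least one ✓
  (3) {N, E, Q}: 0 true — at most one ✓
  (4) C=F, N=F — same ✓
  (5) H=T, W=F — not both ✓
  (6) W=F, N=F — not both ✓
  (7) {H, C, E, W}: 1 true — exactly one ✓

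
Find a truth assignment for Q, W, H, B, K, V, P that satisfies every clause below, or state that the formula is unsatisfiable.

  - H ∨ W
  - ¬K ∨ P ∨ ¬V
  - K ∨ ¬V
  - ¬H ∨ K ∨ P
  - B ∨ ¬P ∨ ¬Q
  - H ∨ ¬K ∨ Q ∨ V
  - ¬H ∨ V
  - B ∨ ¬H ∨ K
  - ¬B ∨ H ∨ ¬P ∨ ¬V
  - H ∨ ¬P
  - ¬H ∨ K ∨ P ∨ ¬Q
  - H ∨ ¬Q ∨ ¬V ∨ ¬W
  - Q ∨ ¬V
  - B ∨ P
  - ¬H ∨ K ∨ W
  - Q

Q = True, W = False, H = True, B = True, K = True, V = True, P = True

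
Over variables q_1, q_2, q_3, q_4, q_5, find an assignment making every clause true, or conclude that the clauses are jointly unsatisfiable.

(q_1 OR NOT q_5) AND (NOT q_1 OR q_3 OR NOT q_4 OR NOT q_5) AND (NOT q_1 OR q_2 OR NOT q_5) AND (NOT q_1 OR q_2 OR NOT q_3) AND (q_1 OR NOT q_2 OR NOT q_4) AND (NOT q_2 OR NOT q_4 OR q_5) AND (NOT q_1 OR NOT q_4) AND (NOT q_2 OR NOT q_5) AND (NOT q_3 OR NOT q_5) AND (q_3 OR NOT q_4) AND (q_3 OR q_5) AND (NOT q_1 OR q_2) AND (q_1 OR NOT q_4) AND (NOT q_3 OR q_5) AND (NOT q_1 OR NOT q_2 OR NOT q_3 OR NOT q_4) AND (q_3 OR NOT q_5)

Case q_3 = True:
  (NOT q_3 OR NOT q_5) forces q_5 = False.
  Clause (NOT q_3 OR q_5) is falsified — contradiction.
Case q_3 = False:
  (q_3 OR NOT q_4) forces q_4 = False.
  (q_3 OR q_5) forces q_5 = True.
  Clause (q_3 OR NOT q_5) is falsified — contradiction.
Both cases fail, so the formula is unsatisfiable.

Unsatisfiable — no assignment works.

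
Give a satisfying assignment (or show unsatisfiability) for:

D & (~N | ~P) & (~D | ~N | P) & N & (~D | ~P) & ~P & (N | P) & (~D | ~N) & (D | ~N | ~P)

Case N = True:
  (D) forces D = True.
  Clause (~D | ~N) is falsified — contradiction.
Case N = False:
  Clause (N) is falsified — contradiction.
Both cases fail, so the formula is unsatisfiable.

No satisfying assignment exists.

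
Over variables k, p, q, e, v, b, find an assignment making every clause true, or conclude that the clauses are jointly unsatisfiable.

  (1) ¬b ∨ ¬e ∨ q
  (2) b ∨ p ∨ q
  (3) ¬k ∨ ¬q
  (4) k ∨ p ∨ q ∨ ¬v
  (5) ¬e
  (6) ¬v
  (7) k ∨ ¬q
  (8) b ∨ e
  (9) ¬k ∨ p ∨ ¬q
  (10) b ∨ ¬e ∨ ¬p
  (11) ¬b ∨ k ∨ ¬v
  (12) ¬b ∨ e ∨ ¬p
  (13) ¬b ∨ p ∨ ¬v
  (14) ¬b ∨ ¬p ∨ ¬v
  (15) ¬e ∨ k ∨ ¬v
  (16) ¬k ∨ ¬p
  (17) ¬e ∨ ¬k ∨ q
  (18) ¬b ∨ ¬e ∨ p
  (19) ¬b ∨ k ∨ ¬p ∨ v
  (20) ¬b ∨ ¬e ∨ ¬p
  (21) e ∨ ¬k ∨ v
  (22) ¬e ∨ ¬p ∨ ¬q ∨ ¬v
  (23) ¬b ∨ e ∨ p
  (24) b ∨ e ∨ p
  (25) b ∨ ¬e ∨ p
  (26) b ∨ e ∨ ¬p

Case e = True:
  Clause (¬e) is falsified — contradiction.
Case e = False:
  (¬v) forces v = False.
  (b ∨ e) forces b = True.
  (¬b ∨ e ∨ ¬p) forces p = False.
  Clause (¬b ∨ e ∨ p) is falsified — contradiction.
Both cases fail, so the formula is unsatisfiable.

Unsatisfiable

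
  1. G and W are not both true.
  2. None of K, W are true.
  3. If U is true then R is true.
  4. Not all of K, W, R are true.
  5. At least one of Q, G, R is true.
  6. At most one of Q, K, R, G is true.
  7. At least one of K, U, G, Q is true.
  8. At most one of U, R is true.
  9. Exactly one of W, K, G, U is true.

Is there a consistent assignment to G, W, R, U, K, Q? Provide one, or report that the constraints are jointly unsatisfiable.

G=T, W=F, R=F, U=F, K=F, Q=F

  (1) G=T, W=F — not both ✓
  (2) {K, W}: 0 true — none ✓
  (3) U=F ⇒ R: vacuous ✓
  (4) {K, W, R}: 0/3 true — not all ✓
  (5) {Q, G, R}: 1 true — at least one ✓
  (6) {Q, K, R, G}: 1 true — at most one ✓
  (7) {K, U, G, Q}: 1 true — at least one ✓
  (8) {U, R}: 0 true — at most one ✓
  (9) {W, K, G, U}: 1 true — exactly one ✓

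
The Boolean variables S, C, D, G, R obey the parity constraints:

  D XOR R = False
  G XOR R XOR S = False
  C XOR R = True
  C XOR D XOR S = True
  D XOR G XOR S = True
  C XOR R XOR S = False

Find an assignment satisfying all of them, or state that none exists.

Unsatisfiable — no assignment works.

Adding constraints 1, 2, 5 mod 2: every variable appears an even number of times on the left, so the left side is 0.
But the right sides sum to 1 (mod 2). 0 ≠ 1 — the system is inconsistent.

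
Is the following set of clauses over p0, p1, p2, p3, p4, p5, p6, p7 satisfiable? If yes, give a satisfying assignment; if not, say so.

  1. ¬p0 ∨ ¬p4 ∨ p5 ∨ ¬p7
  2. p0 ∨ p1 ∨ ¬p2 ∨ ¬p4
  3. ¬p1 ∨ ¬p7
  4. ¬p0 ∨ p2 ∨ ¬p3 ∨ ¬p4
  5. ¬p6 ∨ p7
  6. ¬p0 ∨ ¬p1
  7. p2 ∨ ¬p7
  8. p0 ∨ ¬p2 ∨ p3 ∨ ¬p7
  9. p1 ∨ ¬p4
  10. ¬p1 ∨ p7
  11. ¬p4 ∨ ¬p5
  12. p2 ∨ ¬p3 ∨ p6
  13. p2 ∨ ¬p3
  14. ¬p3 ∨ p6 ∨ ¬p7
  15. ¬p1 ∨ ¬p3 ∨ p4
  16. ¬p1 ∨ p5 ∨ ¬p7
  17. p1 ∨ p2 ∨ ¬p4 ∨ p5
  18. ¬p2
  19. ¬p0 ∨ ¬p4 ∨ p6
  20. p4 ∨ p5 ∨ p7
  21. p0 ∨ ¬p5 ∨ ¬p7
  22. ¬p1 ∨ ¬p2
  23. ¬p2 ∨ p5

p0 = True; p1 = False; p2 = False; p3 = False; p4 = False; p5 = True; p6 = False; p7 = False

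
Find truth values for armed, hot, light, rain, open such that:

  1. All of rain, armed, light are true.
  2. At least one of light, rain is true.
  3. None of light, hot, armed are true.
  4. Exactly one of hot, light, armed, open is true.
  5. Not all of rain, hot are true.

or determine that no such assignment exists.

Unsatisfiable — no assignment works.

Case armed = True:
  Constraint (3) is violated (armed=T) — contradiction.
Case armed = False:
  Constraint (1) is violated (armed=F) — contradiction.
Both cases fail — unsatisfiable.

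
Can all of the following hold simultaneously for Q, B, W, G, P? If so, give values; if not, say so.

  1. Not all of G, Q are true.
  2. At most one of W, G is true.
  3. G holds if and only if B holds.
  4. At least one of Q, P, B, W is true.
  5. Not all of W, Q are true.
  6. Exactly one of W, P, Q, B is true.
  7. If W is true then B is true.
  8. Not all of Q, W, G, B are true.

Q = False, B = False, W = False, G = False, P = True

  (1) {G, Q}: 0/2 true — not all ✓
  (2) {W, G}: 0 true — at most one ✓
  (3) G=F, B=F — same ✓
  (4) {Q, P, B, W}: 1 true — at least one ✓
  (5) {W, Q}: 0/2 true — not all ✓
  (6) {W, P, Q, B}: 1 true — exactly one ✓
  (7) W=F ⇒ B: vacuous ✓
  (8) {Q, W, G, B}: 0/4 true — not all ✓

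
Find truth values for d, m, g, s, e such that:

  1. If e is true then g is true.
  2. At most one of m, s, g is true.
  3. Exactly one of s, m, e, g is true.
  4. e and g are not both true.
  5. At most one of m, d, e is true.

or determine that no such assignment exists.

d = False, m = False, g = False, s = True, e = False

  (1) e=F ⇒ g: vacuous ✓
  (2) {m, s, g}: 1 true — at most one ✓
  (3) {s, m, e, g}: 1 true — exactly one ✓
  (4) e=F, g=F — not both ✓
  (5) {m, d, e}: 0 true — at most one ✓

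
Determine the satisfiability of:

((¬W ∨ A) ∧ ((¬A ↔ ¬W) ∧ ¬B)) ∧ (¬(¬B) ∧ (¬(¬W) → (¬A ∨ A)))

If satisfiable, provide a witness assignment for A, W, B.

The formula is unsatisfiable.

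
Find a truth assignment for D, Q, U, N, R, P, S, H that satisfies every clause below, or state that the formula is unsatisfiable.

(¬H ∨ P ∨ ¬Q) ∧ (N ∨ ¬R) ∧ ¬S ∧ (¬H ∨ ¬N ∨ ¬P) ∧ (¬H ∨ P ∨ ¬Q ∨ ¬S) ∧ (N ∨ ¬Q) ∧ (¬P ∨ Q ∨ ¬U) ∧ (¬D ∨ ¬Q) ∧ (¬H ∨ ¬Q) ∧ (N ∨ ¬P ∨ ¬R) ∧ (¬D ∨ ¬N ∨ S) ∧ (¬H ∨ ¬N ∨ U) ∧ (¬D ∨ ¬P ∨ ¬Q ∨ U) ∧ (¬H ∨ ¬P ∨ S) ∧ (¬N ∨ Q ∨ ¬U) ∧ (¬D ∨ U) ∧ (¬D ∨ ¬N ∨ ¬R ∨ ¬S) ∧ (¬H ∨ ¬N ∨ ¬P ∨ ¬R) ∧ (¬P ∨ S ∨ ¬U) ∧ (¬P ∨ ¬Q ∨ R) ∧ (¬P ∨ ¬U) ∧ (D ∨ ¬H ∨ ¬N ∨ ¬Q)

D=F, Q=T, U=F, N=T, R=T, P=F, S=F, H=F

Unit clause (¬S) forces S = False.
Set D = False.
Set Q = True.
  then (N ∨ ¬Q) forces N = True.
  then (¬H ∨ ¬Q) forces H = False.
Set U = False.
Set R = True.
Set P = False.
All clauses satisfied.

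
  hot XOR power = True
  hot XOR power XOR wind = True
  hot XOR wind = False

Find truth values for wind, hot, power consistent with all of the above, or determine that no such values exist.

wind: False, hot: False, power: True

hot XOR power = F XOR T = True ✓
hot XOR power XOR wind = F XOR T XOR F = True ✓
hot XOR wind = F XOR F = False ✓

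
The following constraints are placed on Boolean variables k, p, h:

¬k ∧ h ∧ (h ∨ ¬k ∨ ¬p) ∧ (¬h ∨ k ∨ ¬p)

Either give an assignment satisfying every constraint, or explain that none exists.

k=F, p=F, h=T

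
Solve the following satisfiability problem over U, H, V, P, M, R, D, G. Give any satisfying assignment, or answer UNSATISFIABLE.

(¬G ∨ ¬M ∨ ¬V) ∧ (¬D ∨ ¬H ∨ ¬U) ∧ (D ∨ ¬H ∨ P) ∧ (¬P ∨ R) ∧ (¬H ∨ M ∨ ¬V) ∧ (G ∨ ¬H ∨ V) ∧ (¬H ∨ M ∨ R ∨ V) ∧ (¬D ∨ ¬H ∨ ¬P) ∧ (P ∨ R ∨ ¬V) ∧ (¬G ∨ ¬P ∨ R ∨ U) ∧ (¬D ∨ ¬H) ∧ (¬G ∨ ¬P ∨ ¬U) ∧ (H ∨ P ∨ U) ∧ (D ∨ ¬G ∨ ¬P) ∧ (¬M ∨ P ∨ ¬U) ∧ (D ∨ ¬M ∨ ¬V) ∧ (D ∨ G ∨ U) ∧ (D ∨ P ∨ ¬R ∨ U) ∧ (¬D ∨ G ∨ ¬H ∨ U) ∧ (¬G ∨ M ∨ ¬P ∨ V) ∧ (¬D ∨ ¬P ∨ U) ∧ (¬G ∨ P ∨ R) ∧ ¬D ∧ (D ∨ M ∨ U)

U = True, H = False, V = False, P = False, M = False, R = False, D = False, G = False

Unit clause (¬D) forces D = False.
Try U = False:
  (D ∨ G ∨ U) forces G = True.
  (D ∨ ¬G ∨ ¬P) forces P = False.
  (D ∨ ¬H ∨ P) forces H = False.
  clause (H ∨ P ∨ U) is falsified — backtrack.
So U = True.
Set H = False.
Set V = False.
Set P = False.
  then (¬M ∨ P ∨ ¬U) forces M = False.
Set R = False.
  then (¬G ∨ P ∨ R) forces G = False.
All clauses satisfied.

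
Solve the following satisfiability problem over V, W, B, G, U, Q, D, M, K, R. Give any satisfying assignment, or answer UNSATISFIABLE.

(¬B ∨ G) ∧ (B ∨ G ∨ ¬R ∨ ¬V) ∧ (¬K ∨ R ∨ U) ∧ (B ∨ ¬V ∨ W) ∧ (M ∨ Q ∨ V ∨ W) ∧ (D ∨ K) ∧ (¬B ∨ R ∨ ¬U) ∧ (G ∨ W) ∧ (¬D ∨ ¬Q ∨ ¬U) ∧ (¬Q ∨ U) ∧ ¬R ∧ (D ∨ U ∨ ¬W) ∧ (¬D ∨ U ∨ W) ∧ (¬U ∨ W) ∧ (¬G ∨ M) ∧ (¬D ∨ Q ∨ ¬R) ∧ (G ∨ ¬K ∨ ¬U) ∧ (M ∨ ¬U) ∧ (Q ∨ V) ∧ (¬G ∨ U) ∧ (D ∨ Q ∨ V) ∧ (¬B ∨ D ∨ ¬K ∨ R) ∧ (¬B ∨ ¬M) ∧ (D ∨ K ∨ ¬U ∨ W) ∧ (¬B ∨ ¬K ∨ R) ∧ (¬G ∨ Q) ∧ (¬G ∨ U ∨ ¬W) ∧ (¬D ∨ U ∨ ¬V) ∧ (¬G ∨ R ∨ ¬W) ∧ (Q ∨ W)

V=T, W=T, B=F, G=F, U=T, Q=F, D=T, M=T, K=F, R=F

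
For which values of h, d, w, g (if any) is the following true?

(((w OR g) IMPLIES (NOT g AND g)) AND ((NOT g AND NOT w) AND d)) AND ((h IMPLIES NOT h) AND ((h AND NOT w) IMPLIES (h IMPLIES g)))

h: False, d: True, w: False, g: False

  ((w OR g) IMPLIES (NOT g AND g)) AND ((NOT g AND NOT w) AND d) = True
    (w OR g) IMPLIES (NOT g AND g) = True
      w OR g = False
      NOT g AND g = False
        NOT g = True
    (NOT g AND NOT w) AND d = True
      NOT g AND NOT w = True
        NOT g = True
        NOT w = True
  (h IMPLIES NOT h) AND ((h AND NOT w) IMPLIES (h IMPLIES g)) = True
    h IMPLIES NOT h = True
      NOT h = True
    (h AND NOT w) IMPLIES (h IMPLIES g) = True
      h AND NOT w = False
        NOT w = True
      h IMPLIES g = True
Both conjuncts True, so the formula holds.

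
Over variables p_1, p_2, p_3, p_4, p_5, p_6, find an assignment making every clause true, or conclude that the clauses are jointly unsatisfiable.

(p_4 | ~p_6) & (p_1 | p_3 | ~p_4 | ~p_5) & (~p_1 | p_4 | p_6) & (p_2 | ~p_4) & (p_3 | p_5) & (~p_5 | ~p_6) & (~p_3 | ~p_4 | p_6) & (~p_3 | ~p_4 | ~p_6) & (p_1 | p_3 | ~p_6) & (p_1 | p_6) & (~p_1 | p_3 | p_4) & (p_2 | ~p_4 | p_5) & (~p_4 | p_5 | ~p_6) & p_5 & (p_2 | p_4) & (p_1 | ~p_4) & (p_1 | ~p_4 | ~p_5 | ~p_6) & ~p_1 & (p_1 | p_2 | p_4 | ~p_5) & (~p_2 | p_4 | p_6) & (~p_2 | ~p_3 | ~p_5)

No satisfying assignment exists.

Case p_1 = True:
  Clause (~p_1) is falsified — contradiction.
Case p_1 = False:
  (p_1 | p_6) forces p_6 = True.
  (p_4 | ~p_6) forces p_4 = True.
  Clause (p_1 | ~p_4) is falsified — contradiction.
Both cases fail, so the formula is unsatisfiable.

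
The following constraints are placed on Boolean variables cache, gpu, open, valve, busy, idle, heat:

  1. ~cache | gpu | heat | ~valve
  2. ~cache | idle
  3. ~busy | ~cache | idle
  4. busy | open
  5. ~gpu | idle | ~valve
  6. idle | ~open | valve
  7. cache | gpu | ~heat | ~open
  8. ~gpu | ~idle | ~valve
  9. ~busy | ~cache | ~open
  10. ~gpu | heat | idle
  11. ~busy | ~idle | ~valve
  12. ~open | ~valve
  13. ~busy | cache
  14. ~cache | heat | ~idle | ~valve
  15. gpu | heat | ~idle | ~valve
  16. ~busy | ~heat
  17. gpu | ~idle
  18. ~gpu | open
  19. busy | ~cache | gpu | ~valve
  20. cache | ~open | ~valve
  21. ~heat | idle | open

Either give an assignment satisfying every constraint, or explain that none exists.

Set cache = True.
  then (~cache | idle) forces idle = True.
  then (gpu | ~idle) forces gpu = True.
  then (~gpu | open) forces open = True.
  then (~gpu | ~idle | ~valve) forces valve = False.
  then (~busy | ~cache | ~open) forces busy = False.
Set heat = False.
All clauses satisfied.

cache: True; gpu: True; open: True; valve: False; busy: False; idle: True; heat: False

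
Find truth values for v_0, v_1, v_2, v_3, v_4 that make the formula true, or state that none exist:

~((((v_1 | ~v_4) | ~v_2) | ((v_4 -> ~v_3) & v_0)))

v_0 = True, v_1 = False, v_2 = True, v_3 = True, v_4 = True

  ~((((v_1 | ~v_4) | ~v_2) | ((v_4 -> ~v_3) & v_0))) = True
    ((v_1 | ~v_4) | ~v_2) | ((v_4 -> ~v_3) & v_0) = False
      (v_1 | ~v_4) | ~v_2 = False
        v_1 | ~v_4 = False
          ~v_4 = False
        ~v_2 = False
      (v_4 -> ~v_3) & v_0 = False
        v_4 -> ~v_3 = False
          ~v_3 = False
The formula evaluates to True.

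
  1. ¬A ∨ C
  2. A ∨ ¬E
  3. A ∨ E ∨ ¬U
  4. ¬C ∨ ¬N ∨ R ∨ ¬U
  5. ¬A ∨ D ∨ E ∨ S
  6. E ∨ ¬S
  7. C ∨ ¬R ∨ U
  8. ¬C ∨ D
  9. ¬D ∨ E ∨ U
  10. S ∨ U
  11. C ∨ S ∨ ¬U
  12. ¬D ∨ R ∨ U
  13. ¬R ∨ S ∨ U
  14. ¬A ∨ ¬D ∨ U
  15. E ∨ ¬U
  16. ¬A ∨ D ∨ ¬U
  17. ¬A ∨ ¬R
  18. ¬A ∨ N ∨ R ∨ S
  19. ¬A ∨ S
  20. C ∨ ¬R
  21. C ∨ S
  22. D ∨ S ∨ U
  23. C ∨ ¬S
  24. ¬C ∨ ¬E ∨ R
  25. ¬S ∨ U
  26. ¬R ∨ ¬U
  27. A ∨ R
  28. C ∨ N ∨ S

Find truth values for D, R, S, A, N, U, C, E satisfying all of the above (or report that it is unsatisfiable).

Case U = True:
  (E ∨ ¬U) forces E = True.
  (A ∨ ¬E) forces A = True.
  (¬A ∨ C) forces C = True.
  (¬C ∨ D) forces D = True.
  (¬A ∨ ¬R) forces R = False.
  Clause (¬C ∨ ¬E ∨ R) is falsified — contradiction.
Case U = False:
  (S ∨ U) forces S = True.
  Clause (¬S ∨ U) is falsified — contradiction.
Both cases fail, so the formula is unsatisfiable.

Unsatisfiable — no assignment works.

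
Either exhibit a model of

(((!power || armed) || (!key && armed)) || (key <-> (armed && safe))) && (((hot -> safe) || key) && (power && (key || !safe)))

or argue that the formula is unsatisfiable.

key=T, power=T, safe=T, armed=T, hot=F

  ((!power || armed) || (!key && armed)) || (key <-> (armed && safe)) = True
    (!power || armed) || (!key && armed) = True
      !power || armed = True
        !power = False
      !key && armed = False
        !key = False
    key <-> (armed && safe) = True
      armed && safe = True
  ((hot -> safe) || key) && (power && (key || !safe)) = True
    (hot -> safe) || key = True
      hot -> safe = True
    power && (key || !safe) = True
      key || !safe = True
        !safe = False
Both conjuncts True, so the formula holds.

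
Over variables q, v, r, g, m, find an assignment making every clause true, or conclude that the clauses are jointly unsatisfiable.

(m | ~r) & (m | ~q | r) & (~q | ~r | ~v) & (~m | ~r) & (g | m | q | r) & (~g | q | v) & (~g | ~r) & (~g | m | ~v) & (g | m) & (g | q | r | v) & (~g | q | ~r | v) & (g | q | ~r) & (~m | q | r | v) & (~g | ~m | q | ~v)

Set q = False.
Try v = False:
  (~g | q | v) forces g = False.
  (g | m) forces m = True.
  (~m | ~r) forces r = False.
  clause (g | q | r | v) is falsified — backtrack.
So v = True.
Set r = False.
Try g = True:
  (~g | m | ~v) forces m = True.
  clause (~g | ~m | q | ~v) is falsified — backtrack.
So g = False.
  then (g | m | q | r) forces m = True.
All clauses satisfied.

q=F, v=T, r=F, g=F, m=T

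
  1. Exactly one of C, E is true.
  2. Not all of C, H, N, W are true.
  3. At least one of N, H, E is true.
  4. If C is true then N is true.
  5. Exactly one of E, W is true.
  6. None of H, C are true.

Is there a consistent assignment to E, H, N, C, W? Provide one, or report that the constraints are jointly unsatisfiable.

E: True, H: False, N: False, C: False, W: False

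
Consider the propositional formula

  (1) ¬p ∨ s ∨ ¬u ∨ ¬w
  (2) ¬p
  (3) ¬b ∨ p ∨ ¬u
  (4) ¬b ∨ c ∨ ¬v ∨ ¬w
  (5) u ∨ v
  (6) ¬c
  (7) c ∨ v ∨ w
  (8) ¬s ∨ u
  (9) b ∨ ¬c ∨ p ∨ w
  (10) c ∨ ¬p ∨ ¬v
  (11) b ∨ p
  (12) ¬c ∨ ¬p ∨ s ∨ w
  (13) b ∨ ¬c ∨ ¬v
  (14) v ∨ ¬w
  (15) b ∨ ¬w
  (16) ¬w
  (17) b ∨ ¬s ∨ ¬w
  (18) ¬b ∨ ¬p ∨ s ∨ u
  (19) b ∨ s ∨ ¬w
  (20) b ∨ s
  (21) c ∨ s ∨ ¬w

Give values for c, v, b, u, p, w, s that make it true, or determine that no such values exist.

Unit clause (¬p) forces p = False.
Unit clause (¬c) forces c = False.
In (b ∨ p) only b is left, so b = True.
Unit clause (¬w) forces w = False.
In (¬b ∨ p ∨ ¬u) only ¬u is left, so u = False.
In (u ∨ v) only v is left, so v = True.
In (¬s ∨ u) only ¬s is left, so s = False.
All clauses satisfied.

c: False, v: True, b: True, u: False, p: False, w: False, s: False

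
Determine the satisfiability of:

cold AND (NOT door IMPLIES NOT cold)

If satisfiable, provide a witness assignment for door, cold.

door: True, cold: True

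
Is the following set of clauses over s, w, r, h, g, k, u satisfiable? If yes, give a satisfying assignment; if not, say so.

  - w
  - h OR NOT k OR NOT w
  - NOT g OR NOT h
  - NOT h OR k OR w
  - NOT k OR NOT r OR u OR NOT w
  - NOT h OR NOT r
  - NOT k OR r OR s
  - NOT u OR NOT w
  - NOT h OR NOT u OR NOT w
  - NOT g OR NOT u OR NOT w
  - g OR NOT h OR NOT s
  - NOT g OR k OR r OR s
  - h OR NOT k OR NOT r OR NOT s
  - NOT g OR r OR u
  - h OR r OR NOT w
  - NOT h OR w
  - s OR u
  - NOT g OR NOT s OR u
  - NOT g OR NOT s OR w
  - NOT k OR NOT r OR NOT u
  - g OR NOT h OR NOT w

Unit clause (w) forces w = True.
In (NOT u OR NOT w) only NOT u is left, so u = False.
In (s OR u) only s is left, so s = True.
In (NOT g OR NOT s OR u) only NOT g is left, so g = False.
In (g OR NOT h OR NOT w) only NOT h is left, so h = False.
In (h OR NOT k OR NOT w) only NOT k is left, so k = False.
In (h OR r OR NOT w) only r is left, so r = True.
All clauses satisfied.

s=T, w=T, r=T, h=F, g=F, k=F, u=F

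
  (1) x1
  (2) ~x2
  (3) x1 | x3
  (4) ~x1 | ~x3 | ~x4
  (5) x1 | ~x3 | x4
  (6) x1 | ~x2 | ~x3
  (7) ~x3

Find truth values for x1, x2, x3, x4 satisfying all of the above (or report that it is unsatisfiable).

Unit clause (x1) forces x1 = True.
Unit clause (~x2) forces x2 = False.
Unit clause (~x3) forces x3 = False.
Set x4 = True.
All clauses satisfied.

x1 = True, x2 = False, x3 = False, x4 = True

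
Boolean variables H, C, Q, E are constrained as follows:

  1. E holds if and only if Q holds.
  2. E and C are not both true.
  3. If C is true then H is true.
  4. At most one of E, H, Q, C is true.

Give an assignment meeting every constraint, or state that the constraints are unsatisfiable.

H=T; C=F; Q=F; E=F

  (1) E=F, Q=F — same ✓
  (2) E=F, C=F — not both ✓
  (3) C=F ⇒ H: vacuous ✓
  (4) {E, H, Q, C}: 1 true — at most one ✓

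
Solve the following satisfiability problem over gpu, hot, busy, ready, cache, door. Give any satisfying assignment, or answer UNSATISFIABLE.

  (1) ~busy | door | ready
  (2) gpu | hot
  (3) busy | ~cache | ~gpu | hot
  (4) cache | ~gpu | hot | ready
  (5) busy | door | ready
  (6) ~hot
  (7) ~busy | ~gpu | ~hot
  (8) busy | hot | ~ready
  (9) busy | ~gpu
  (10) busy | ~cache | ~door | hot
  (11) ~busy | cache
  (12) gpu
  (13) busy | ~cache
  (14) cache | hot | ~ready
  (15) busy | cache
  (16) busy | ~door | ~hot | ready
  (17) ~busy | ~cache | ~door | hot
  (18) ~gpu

The formula is unsatisfiable.

Case gpu = True:
  Clause (~gpu) is falsified — contradiction.
Case gpu = False:
  Clause (gpu) is falsified — contradiction.
Both cases fail, so the formula is unsatisfiable.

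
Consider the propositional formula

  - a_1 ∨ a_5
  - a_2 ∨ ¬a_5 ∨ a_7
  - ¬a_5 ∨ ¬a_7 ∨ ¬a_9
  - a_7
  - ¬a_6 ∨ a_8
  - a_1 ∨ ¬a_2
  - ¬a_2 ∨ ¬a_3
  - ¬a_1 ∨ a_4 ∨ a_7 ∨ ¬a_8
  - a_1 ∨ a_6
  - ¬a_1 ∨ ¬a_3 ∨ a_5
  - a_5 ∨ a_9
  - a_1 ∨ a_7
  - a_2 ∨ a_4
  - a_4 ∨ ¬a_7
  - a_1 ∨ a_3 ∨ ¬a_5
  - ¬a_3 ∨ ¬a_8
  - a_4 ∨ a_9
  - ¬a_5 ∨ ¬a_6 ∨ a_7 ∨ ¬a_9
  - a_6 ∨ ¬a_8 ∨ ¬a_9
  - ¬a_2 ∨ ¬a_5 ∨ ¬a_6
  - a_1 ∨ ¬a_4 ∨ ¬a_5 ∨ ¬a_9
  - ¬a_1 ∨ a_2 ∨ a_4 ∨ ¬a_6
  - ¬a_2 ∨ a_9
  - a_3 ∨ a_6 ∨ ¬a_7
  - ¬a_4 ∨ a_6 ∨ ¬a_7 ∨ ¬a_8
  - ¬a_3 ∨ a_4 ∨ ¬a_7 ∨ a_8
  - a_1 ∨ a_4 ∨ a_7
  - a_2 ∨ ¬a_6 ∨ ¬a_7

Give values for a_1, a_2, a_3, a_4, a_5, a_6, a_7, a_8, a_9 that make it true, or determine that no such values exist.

a_1 = True; a_2 = True; a_3 = False; a_4 = True; a_5 = False; a_6 = True; a_7 = True; a_8 = True; a_9 = True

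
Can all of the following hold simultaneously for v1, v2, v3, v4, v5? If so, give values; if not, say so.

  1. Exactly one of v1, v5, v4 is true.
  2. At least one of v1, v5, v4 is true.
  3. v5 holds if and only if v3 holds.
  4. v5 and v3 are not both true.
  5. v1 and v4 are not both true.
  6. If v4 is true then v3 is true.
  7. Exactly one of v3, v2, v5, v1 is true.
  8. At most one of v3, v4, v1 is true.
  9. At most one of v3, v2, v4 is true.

v1: True, v2: False, v3: False, v4: False, v5: False

  (1) {v1, v5, v4}: 1 true — exactly one ✓
  (2) {v1, v5, v4}: 1 true — at least one ✓
  (3) v5=F, v3=F — same ✓
  (4) v5=F, v3=F — not both ✓
  (5) v1=T, v4=F — not both ✓
  (6) v4=F ⇒ v3: vacuous ✓
  (7) {v3, v2, v5, v1}: 1 true — exactly one ✓
  (8) {v3, v4, v1}: 1 true — at most one ✓
  (9) {v3, v2, v4}: 0 true — at most one ✓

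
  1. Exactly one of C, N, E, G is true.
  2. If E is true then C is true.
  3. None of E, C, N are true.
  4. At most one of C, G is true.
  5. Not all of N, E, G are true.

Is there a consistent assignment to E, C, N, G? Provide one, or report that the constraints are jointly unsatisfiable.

E = False; C = False; N = False; G = True

  (1) {C, N, E, G}: 1 true — exactly one ✓
  (2) E=F ⇒ C: vacuous ✓
  (3) {E, C, N}: 0 true — none ✓
  (4) {C, G}: 1 true — at most one ✓
  (5) {N, E, G}: 1/3 true — not all ✓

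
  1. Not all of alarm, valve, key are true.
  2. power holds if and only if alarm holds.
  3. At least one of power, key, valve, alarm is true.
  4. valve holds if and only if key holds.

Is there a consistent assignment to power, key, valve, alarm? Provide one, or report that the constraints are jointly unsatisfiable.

power = False, key = True, valve = True, alarm = False

  (1) {alarm, valve, key}: 2/3 true — not all ✓
  (2) power=F, alarm=F — same ✓
  (3) {power, key, valve, alarm}: 2 true — at least one ✓
  (4) valve=T, key=T — same ✓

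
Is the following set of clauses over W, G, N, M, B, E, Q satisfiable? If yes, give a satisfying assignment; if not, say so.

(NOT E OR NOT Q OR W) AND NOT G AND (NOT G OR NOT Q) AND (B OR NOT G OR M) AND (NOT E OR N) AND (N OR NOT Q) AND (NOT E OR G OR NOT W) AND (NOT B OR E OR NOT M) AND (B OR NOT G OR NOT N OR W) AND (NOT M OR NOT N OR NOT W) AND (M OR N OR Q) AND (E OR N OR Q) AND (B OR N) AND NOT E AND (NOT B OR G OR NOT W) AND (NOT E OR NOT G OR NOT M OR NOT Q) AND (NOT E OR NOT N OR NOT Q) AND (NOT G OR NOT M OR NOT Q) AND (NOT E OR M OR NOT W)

Unit clause (NOT G) forces G = False.
Unit clause (NOT E) forces E = False.
Set W = False.
Try N = False:
  (N OR NOT Q) forces Q = False.
  clause (E OR N OR Q) is falsified — backtrack.
So N = True.
Set M = False.
Set B = False.
Set Q = False.
All clauses satisfied.

W = False; G = False; N = True; M = False; B = False; E = False; Q = False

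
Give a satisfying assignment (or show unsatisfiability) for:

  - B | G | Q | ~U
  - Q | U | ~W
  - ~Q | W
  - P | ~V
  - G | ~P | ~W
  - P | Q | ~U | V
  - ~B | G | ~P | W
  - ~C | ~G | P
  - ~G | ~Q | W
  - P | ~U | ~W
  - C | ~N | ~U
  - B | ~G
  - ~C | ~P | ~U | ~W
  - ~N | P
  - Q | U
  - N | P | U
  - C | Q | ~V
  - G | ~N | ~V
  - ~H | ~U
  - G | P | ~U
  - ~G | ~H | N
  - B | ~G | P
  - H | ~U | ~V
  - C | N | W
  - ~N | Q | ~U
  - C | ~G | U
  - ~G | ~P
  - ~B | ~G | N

The formula is unsatisfiable.

Case P = True:
  (~G | ~P) forces G = False.
  (G | ~P | ~W) forces W = False.
  (~Q | W) forces Q = False.
  (~B | G | ~P | W) forces B = False.
  (B | G | Q | ~U) forces U = False.
  Clause (Q | U) is falsified — contradiction.
Case P = False:
  (P | ~V) forces V = False.
  (~N | P) forces N = False.
  (N | P | U) forces U = True.
  (P | Q | ~U | V) forces Q = True.
  (~Q | W) forces W = True.
  Clause (P | ~U | ~W) is falsified — contradiction.
Both cases fail, so the formula is unsatisfiable.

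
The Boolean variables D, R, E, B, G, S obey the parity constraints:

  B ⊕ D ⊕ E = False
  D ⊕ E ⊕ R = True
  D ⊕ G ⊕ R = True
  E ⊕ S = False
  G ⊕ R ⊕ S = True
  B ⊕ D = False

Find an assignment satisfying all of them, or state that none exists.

D = False, R = True, E = False, B = False, G = False, S = False

B ⊕ D ⊕ E = F ⊕ F ⊕ F = False ✓
D ⊕ E ⊕ R = F ⊕ F ⊕ T = True ✓
D ⊕ G ⊕ R = F ⊕ F ⊕ T = True ✓
E ⊕ S = F ⊕ F = False ✓
G ⊕ R ⊕ S = F ⊕ T ⊕ F = True ✓
B ⊕ D = F ⊕ F = False ✓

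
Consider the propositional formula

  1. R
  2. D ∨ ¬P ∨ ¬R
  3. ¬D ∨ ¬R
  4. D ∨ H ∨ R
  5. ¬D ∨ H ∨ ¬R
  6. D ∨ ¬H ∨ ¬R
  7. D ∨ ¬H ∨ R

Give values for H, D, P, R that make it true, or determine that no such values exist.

H = False; D = False; P = False; R = True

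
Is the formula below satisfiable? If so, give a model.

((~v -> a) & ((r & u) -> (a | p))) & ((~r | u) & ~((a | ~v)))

r = True, u = True, p = True, v = True, a = False

  (~v -> a) & ((r & u) -> (a | p)) = True
    ~v -> a = True
      ~v = False
    (r & u) -> (a | p) = True
      r & u = True
      a | p = True
  (~r | u) & ~((a | ~v)) = True
    ~r | u = True
      ~r = False
    ~((a | ~v)) = True
      a | ~v = False
        ~v = False
Both conjuncts True, so the formula holds.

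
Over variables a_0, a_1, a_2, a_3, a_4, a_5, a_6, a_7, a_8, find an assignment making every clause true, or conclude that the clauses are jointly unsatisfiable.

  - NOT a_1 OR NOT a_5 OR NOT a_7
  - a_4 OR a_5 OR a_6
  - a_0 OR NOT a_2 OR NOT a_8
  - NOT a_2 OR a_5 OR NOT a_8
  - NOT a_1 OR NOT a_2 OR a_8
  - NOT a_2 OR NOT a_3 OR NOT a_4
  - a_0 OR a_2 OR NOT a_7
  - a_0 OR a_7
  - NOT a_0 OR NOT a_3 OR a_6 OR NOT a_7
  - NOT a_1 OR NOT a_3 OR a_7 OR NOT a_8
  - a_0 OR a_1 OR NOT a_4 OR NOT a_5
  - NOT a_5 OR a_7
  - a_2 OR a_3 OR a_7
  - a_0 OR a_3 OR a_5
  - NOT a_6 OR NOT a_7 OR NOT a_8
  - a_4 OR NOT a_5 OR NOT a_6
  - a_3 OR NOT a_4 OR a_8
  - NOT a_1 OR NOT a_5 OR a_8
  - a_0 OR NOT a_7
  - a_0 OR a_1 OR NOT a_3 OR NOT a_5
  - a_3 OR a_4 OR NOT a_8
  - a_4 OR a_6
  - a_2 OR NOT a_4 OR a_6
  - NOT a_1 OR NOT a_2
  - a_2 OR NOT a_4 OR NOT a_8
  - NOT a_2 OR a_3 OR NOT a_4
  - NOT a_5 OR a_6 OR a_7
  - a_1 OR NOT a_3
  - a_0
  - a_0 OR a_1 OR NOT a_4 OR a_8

Unit clause (a_0) forces a_0 = True.
Set a_1 = False.
  then (a_1 OR NOT a_3) forces a_3 = False.
Set a_2 = False.
  then (a_2 OR a_3 OR a_7) forces a_7 = True.
Try a_4 = True:
  (a_3 OR NOT a_4 OR a_8) forces a_8 = True.
  clause (a_2 OR NOT a_4 OR NOT a_8) is falsified — backtrack.
So a_4 = False.
  then (a_3 OR a_4 OR NOT a_8) forces a_8 = False.
  then (a_4 OR a_6) forces a_6 = True.
  then (a_4 OR NOT a_5 OR NOT a_6) forces a_5 = False.
All clauses satisfied.

a_0: True; a_1: False; a_2: False; a_3: False; a_4: False; a_5: False; a_6: True; a_7: True; a_8: False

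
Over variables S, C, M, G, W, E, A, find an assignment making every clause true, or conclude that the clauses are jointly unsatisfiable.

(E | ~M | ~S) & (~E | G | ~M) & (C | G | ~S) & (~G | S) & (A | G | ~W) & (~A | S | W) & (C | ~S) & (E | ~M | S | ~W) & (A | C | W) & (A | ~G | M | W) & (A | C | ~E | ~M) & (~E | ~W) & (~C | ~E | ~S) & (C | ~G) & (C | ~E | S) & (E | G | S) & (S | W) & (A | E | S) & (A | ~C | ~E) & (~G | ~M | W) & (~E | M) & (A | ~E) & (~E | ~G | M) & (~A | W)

Try S = False:
  (~G | S) forces G = False.
  (E | G | S) forces E = True.
  (~E | G | ~M) forces M = False.
  clause (~E | M) is falsified — backtrack.
So S = True.
  then (C | ~S) forces C = True.
  then (~C | ~E | ~S) forces E = False.
  then (E | ~M | ~S) forces M = False.
Set G = True.
Set W = True.
Set A = False.
All clauses satisfied.

S=T; C=T; M=F; G=T; W=T; E=F; A=F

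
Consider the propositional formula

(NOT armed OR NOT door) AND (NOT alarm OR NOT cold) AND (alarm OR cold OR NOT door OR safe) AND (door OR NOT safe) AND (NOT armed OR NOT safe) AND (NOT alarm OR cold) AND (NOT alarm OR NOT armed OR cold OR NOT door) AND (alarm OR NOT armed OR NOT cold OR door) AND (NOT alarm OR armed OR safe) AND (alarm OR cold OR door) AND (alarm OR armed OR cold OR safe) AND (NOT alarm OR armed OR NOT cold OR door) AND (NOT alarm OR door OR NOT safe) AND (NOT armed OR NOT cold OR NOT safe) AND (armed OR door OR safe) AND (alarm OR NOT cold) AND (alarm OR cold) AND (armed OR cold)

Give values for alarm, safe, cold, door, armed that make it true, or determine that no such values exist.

The formula is unsatisfiable.

Case alarm = True:
  (NOT alarm OR NOT cold) forces cold = False.
  Clause (NOT alarm OR cold) is falsified — contradiction.
Case alarm = False:
  (alarm OR NOT cold) forces cold = False.
  Clause (alarm OR cold) is falsified — contradiction.
Both cases fail, so the formula is unsatisfiable.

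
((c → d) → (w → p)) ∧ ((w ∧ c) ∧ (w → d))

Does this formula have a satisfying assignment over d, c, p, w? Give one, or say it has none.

d: True, c: True, p: True, w: True

  (c → d) → (w → p) = True
    c → d = True
    w → p = True
  (w ∧ c) ∧ (w → d) = True
    w ∧ c = True
    w → d = True
Both conjuncts True, so the formula holds.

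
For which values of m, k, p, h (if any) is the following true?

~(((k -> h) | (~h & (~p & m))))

m: True, k: True, p: True, h: False

  ~(((k -> h) | (~h & (~p & m)))) = True
    (k -> h) | (~h & (~p & m)) = False
      k -> h = False
      ~h & (~p & m) = False
        ~h = True
        ~p & m = False
          ~p = False
The formula evaluates to True.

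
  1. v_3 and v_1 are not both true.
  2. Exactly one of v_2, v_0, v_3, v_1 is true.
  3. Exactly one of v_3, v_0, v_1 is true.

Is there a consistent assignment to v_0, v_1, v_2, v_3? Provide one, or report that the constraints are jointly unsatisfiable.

v_0: False; v_1: False; v_2: False; v_3: True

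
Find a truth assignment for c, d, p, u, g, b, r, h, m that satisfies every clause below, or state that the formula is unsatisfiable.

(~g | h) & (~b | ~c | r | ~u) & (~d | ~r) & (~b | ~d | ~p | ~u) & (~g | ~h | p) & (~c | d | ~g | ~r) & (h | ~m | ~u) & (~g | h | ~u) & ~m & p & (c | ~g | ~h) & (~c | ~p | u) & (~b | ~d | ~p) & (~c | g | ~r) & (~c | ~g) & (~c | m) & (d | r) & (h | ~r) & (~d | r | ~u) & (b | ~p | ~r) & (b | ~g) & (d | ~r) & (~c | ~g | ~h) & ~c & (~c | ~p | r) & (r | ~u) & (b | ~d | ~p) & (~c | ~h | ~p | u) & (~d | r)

The formula is unsatisfiable.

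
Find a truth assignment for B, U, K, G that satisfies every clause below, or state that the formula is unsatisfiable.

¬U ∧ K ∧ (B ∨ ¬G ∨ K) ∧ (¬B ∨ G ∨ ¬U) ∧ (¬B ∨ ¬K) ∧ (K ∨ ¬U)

B = False; U = False; K = True; G = True

Unit clause (¬U) forces U = False.
Unit clause (K) forces K = True.
In (¬B ∨ ¬K) only ¬B is left, so B = False.
Set G = True.
All clauses satisfied.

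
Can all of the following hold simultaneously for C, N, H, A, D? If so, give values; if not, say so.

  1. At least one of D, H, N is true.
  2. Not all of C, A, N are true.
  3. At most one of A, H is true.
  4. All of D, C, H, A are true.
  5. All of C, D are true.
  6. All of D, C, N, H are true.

Case H = True:
  (3) with H=T forces A = False.
  Constraint (4) is violated (A=F) — contradiction.
Case H = False:
  Constraint (4) is violated (H=F) — contradiction.
Both cases fail — unsatisfiable.

UNSATISFIABLE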